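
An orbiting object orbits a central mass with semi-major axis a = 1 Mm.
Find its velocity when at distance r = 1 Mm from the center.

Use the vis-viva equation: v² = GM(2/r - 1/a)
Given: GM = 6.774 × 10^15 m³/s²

Convert to SI: a = 1 Mm = 1e+06 m; r = 1 Mm = 1e+06 m.
Vis-viva: v = √(GM · (2/r − 1/a)).
2/r − 1/a = 2/1e+06 − 1/1e+06 = 1e-06 m⁻¹.
v = √(6.774e+15 · 1e-06) m/s ≈ 8.23e+04 m/s = 82.3 km/s.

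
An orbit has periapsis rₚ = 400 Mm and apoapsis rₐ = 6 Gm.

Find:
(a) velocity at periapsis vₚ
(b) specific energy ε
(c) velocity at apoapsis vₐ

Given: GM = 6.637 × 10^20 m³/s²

Convert to SI: rₚ = 400 Mm = 4e+08 m; rₐ = 6 Gm = 6e+09 m.
(a) With a = (rₚ + rₐ)/2 = 3.2e+09 m, vₚ = √(GM (2/rₚ − 1/a)) = √(6.637e+20 · (2/4e+08 − 1/3.2e+09)) m/s ≈ 1.764e+06 m/s
(b) With a = (rₚ + rₐ)/2 = 3.2e+09 m, ε = −GM/(2a) = −6.637e+20/(2 · 3.2e+09) J/kg ≈ -1.037e+11 J/kg
(c) With a = (rₚ + rₐ)/2 = 3.2e+09 m, vₐ = √(GM (2/rₐ − 1/a)) = √(6.637e+20 · (2/6e+09 − 1/3.2e+09)) m/s ≈ 1.176e+05 m/s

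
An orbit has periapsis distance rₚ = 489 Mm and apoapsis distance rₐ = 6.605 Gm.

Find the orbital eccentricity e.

Convert to SI: rₚ = 489 Mm = 4.89e+08 m; rₐ = 6.605 Gm = 6.605e+09 m.
e = (rₐ − rₚ) / (rₐ + rₚ).
e = (6.605e+09 − 4.89e+08) / (6.605e+09 + 4.89e+08) = 6.116e+09 / 7.094e+09 ≈ 0.8621.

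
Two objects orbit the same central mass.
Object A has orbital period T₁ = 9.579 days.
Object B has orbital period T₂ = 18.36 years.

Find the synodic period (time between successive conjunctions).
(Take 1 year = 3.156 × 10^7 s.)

Convert to SI: T₁ = 9.579 days = 827626 s; T₂ = 18.36 years = 5.79442e+08 s.
T_syn = |T₁ · T₂ / (T₁ − T₂)|.
T_syn = |827626 · 5.79442e+08 / (827626 − 5.79442e+08)| s ≈ 8.288e+05 s = 9.593 days.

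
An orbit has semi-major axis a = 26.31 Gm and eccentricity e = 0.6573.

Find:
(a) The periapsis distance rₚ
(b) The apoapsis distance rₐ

Convert to SI: a = 26.31 Gm = 2.631e+10 m.
(a) rₚ = a(1 − e) = 2.631e+10 · (1 − 0.6573) = 2.631e+10 · 0.3427 ≈ 9.016e+09 m = 9.016 Gm.
(b) rₐ = a(1 + e) = 2.631e+10 · (1 + 0.6573) = 2.631e+10 · 1.6573 ≈ 4.36e+10 m = 43.6 Gm.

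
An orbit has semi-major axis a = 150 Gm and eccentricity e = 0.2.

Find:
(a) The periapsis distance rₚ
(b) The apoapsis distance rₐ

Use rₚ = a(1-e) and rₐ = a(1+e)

Convert to SI: a = 150 Gm = 1.5e+11 m.
(a) rₚ = a(1 − e) = 1.5e+11 · (1 − 0.2) = 1.5e+11 · 0.8 ≈ 1.2e+11 m = 120 Gm.
(b) rₐ = a(1 + e) = 1.5e+11 · (1 + 0.2) = 1.5e+11 · 1.2 ≈ 1.8e+11 m = 180 Gm.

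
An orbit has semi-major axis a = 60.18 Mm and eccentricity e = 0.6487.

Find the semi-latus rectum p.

Convert to SI: a = 60.18 Mm = 6.018e+07 m.
p = a (1 − e²).
p = 6.018e+07 · (1 − (0.6487)²) = 6.018e+07 · 0.579188 ≈ 3.486e+07 m = 34.86 Mm.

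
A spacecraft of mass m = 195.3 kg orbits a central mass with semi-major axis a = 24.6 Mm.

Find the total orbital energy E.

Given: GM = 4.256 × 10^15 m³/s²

Convert to SI: a = 24.6 Mm = 2.46e+07 m.
E = −GMm / (2a).
E = −4.256e+15 · 195.3 / (2 · 2.46e+07) J ≈ -1.689e+10 J = -16.89 GJ.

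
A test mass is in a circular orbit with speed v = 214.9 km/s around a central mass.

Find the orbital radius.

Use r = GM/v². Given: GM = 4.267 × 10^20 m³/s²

Convert to SI: v = 214.9 km/s = 214900 m/s.
For a circular orbit, v² = GM / r, so r = GM / v².
r = 4.267e+20 / (214900)² m ≈ 9.24e+09 m = 9.24 × 10^9 m.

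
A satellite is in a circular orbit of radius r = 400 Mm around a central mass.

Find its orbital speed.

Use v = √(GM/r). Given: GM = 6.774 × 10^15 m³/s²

Convert to SI: r = 400 Mm = 4e+08 m.
For a circular orbit, gravity supplies the centripetal force, so v = √(GM / r).
v = √(6.774e+15 / 4e+08) m/s ≈ 4115 m/s = 4.115 km/s.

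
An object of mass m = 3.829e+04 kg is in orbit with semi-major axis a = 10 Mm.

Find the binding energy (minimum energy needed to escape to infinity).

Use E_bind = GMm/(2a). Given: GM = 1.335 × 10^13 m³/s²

Convert to SI: a = 10 Mm = 1e+07 m.
Total orbital energy is E = −GMm/(2a); binding energy is E_bind = −E = GMm/(2a).
E_bind = 1.335e+13 · 3.829e+04 / (2 · 1e+07) J ≈ 2.556e+10 J = 25.56 GJ.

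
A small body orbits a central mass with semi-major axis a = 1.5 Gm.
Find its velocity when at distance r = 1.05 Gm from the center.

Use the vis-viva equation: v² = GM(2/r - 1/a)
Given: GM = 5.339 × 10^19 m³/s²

Convert to SI: a = 1.5 Gm = 1.5e+09 m; r = 1.05 Gm = 1.05e+09 m.
Vis-viva: v = √(GM · (2/r − 1/a)).
2/r − 1/a = 2/1.05e+09 − 1/1.5e+09 = 1.2381e-09 m⁻¹.
v = √(5.339e+19 · 1.2381e-09) m/s ≈ 2.571e+05 m/s = 257.1 km/s.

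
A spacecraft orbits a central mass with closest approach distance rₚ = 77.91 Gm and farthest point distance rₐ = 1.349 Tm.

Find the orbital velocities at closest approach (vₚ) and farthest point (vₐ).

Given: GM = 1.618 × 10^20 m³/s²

Convert to SI: rₚ = 77.91 Gm = 7.791e+10 m; rₐ = 1.349 Tm = 1.349e+12 m.
Use the vis-viva equation v² = GM(2/r − 1/a) with a = (rₚ + rₐ)/2 = (7.791e+10 + 1.349e+12)/2 = 7.13455e+11 m.
vₚ = √(GM · (2/rₚ − 1/a)) = √(1.618e+20 · (2/7.791e+10 − 1/7.13455e+11)) m/s ≈ 6.266e+04 m/s = 62.66 km/s.
vₐ = √(GM · (2/rₐ − 1/a)) = √(1.618e+20 · (2/1.349e+12 − 1/7.13455e+11)) m/s ≈ 3619 m/s = 3.619 km/s.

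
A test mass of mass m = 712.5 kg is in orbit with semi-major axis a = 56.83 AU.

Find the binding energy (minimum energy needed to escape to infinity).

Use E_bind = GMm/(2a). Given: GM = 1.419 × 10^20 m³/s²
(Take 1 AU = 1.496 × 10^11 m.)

Convert to SI: a = 56.83 AU = 8.50177e+12 m.
Total orbital energy is E = −GMm/(2a); binding energy is E_bind = −E = GMm/(2a).
E_bind = 1.419e+20 · 712.5 / (2 · 8.50177e+12) J ≈ 5.946e+09 J = 5.946 GJ.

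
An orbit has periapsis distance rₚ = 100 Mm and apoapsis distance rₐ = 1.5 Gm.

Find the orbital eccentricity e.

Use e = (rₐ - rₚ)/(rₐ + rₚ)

Convert to SI: rₚ = 100 Mm = 1e+08 m; rₐ = 1.5 Gm = 1.5e+09 m.
e = (rₐ − rₚ) / (rₐ + rₚ).
e = (1.5e+09 − 1e+08) / (1.5e+09 + 1e+08) = 1.4e+09 / 1.6e+09 ≈ 0.875.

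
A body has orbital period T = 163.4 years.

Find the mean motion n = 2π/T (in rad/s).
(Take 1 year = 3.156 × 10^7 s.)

Convert to SI: T = 163.4 years = 5.1569e+09 s.
n = 2π / T.
n = 2π / 5.1569e+09 s ≈ 1.218e-09 rad/s.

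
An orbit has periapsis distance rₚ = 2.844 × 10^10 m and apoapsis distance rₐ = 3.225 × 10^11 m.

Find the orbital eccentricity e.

e = (rₐ − rₚ) / (rₐ + rₚ).
e = (3.225e+11 − 2.844e+10) / (3.225e+11 + 2.844e+10) = 2.9406e+11 / 3.5094e+11 ≈ 0.8379.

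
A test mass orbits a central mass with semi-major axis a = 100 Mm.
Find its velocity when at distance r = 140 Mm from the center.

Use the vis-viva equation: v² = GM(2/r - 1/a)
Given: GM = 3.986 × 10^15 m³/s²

Convert to SI: a = 100 Mm = 1e+08 m; r = 140 Mm = 1.4e+08 m.
Vis-viva: v = √(GM · (2/r − 1/a)).
2/r − 1/a = 2/1.4e+08 − 1/1e+08 = 4.28571e-09 m⁻¹.
v = √(3.986e+15 · 4.28571e-09) m/s ≈ 4133 m/s = 4.133 km/s.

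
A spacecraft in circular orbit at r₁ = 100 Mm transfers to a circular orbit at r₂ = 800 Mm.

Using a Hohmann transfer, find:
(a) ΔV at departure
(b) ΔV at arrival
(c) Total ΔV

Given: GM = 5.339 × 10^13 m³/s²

Convert to SI: r₁ = 100 Mm = 1e+08 m; r₂ = 800 Mm = 8e+08 m.
Transfer semi-major axis: a_t = (r₁ + r₂)/2 = (1e+08 + 8e+08)/2 = 4.5e+08 m.
Circular speeds: v₁ = √(GM/r₁) = 730.685 m/s, v₂ = √(GM/r₂) = 258.336 m/s.
Transfer speeds (vis-viva v² = GM(2/r − 1/a_t)): v₁ᵗ = 974.246 m/s, v₂ᵗ = 121.781 m/s.
(a) ΔV₁ = |v₁ᵗ − v₁| ≈ 243.6 m/s = 243.6 m/s.
(b) ΔV₂ = |v₂ − v₂ᵗ| ≈ 136.6 m/s = 136.6 m/s.
(c) ΔV_total = ΔV₁ + ΔV₂ ≈ 380.1 m/s = 380.1 m/s.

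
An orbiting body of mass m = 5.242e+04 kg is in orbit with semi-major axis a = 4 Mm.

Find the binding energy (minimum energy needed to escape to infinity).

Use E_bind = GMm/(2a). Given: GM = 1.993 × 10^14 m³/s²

Convert to SI: a = 4 Mm = 4e+06 m.
Total orbital energy is E = −GMm/(2a); binding energy is E_bind = −E = GMm/(2a).
E_bind = 1.993e+14 · 5.242e+04 / (2 · 4e+06) J ≈ 1.306e+12 J = 1.306 TJ.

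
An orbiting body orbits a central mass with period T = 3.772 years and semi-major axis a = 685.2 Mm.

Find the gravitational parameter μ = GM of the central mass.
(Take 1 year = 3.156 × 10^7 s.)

Convert to SI: T = 3.772 years = 1.19044e+08 s; a = 685.2 Mm = 6.852e+08 m.
GM = 4π² · a³ / T².
GM = 4π² · (6.852e+08)³ / (1.19044e+08)² m³/s² ≈ 8.962e+11 m³/s² = 8.962 × 10^11 m³/s².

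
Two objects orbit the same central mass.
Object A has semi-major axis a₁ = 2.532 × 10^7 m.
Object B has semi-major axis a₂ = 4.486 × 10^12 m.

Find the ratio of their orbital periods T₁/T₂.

From Kepler's third law, (T₁/T₂)² = (a₁/a₂)³, so T₁/T₂ = (a₁/a₂)^(3/2).
a₁/a₂ = 2.532e+07 / 4.486e+12 = 5.64423e-06.
T₁/T₂ = (5.64423e-06)^(3/2) ≈ 1.341e-08.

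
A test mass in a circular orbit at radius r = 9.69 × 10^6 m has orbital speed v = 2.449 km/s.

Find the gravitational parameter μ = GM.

Convert to SI: v = 2.449 km/s = 2449 m/s.
For a circular orbit v² = GM/r, so GM = v² · r.
GM = (2449)² · 9.69e+06 m³/s² ≈ 5.812e+13 m³/s² = 5.812 × 10^13 m³/s².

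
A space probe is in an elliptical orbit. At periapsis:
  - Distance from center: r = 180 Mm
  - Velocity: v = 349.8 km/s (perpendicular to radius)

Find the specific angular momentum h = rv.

Convert to SI: r = 180 Mm = 1.8e+08 m; v = 349.8 km/s = 349800 m/s.
With v perpendicular to r, h = r · v.
h = 1.8e+08 · 349800 m²/s ≈ 6.296e+13 m²/s.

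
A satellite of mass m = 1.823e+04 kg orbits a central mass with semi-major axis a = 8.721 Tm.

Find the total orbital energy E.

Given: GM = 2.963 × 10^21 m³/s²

Convert to SI: a = 8.721 Tm = 8.721e+12 m.
E = −GMm / (2a).
E = −2.963e+21 · 1.823e+04 / (2 · 8.721e+12) J ≈ -3.097e+12 J = -3.097 TJ.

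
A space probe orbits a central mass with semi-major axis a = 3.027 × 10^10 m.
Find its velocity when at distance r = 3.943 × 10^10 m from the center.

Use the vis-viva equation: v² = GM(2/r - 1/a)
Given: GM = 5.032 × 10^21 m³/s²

Vis-viva: v = √(GM · (2/r − 1/a)).
2/r − 1/a = 2/3.943e+10 − 1/3.027e+10 = 1.76868e-11 m⁻¹.
v = √(5.032e+21 · 1.76868e-11) m/s ≈ 2.983e+05 m/s = 298.3 km/s.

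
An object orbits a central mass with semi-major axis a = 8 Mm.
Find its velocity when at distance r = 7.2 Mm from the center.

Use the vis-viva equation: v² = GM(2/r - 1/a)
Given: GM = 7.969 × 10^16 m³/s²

Convert to SI: a = 8 Mm = 8e+06 m; r = 7.2 Mm = 7.2e+06 m.
Vis-viva: v = √(GM · (2/r − 1/a)).
2/r − 1/a = 2/7.2e+06 − 1/8e+06 = 1.52778e-07 m⁻¹.
v = √(7.969e+16 · 1.52778e-07) m/s ≈ 1.103e+05 m/s = 110.3 km/s.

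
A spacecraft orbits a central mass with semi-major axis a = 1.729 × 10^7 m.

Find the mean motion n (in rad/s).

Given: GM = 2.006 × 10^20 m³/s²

n = √(GM / a³).
n = √(2.006e+20 / (1.729e+07)³) rad/s ≈ 0.197 rad/s.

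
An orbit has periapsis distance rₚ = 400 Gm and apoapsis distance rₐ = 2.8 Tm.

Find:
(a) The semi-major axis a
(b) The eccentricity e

Convert to SI: rₚ = 400 Gm = 4e+11 m; rₐ = 2.8 Tm = 2.8e+12 m.
(a) a = (rₚ + rₐ) / 2 = (4e+11 + 2.8e+12) / 2 ≈ 1.6e+12 m = 1.6 Tm.
(b) e = (rₐ − rₚ) / (rₐ + rₚ) = (2.8e+12 − 4e+11) / (2.8e+12 + 4e+11) ≈ 0.75.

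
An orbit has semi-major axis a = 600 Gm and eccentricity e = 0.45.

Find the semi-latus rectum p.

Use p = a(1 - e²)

Convert to SI: a = 600 Gm = 6e+11 m.
p = a (1 − e²).
p = 6e+11 · (1 − (0.45)²) = 6e+11 · 0.7975 ≈ 4.785e+11 m = 478.5 Gm.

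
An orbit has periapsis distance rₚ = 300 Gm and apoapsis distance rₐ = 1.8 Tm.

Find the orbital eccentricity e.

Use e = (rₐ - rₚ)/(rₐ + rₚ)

Convert to SI: rₚ = 300 Gm = 3e+11 m; rₐ = 1.8 Tm = 1.8e+12 m.
e = (rₐ − rₚ) / (rₐ + rₚ).
e = (1.8e+12 − 3e+11) / (1.8e+12 + 3e+11) = 1.5e+12 / 2.1e+12 ≈ 0.7143.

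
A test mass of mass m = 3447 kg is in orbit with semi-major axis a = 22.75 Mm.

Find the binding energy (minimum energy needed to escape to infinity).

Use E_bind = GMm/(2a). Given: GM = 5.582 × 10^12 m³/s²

Convert to SI: a = 22.75 Mm = 2.275e+07 m.
Total orbital energy is E = −GMm/(2a); binding energy is E_bind = −E = GMm/(2a).
E_bind = 5.582e+12 · 3447 / (2 · 2.275e+07) J ≈ 4.229e+08 J = 422.9 MJ.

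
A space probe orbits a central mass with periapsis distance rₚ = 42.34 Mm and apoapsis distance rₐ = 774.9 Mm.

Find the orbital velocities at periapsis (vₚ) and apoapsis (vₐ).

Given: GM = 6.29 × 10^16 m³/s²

Convert to SI: rₚ = 42.34 Mm = 4.234e+07 m; rₐ = 774.9 Mm = 7.749e+08 m.
Use the vis-viva equation v² = GM(2/r − 1/a) with a = (rₚ + rₐ)/2 = (4.234e+07 + 7.749e+08)/2 = 4.0862e+08 m.
vₚ = √(GM · (2/rₚ − 1/a)) = √(6.29e+16 · (2/4.234e+07 − 1/4.0862e+08)) m/s ≈ 5.308e+04 m/s = 53.08 km/s.
vₐ = √(GM · (2/rₐ − 1/a)) = √(6.29e+16 · (2/7.749e+08 − 1/4.0862e+08)) m/s ≈ 2900 m/s = 2.9 km/s.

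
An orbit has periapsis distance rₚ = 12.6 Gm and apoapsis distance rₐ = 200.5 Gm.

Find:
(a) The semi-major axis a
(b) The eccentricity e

Convert to SI: rₚ = 12.6 Gm = 1.26e+10 m; rₐ = 200.5 Gm = 2.005e+11 m.
(a) a = (rₚ + rₐ) / 2 = (1.26e+10 + 2.005e+11) / 2 ≈ 1.066e+11 m = 106.5 Gm.
(b) e = (rₐ − rₚ) / (rₐ + rₚ) = (2.005e+11 − 1.26e+10) / (2.005e+11 + 1.26e+10) ≈ 0.8817.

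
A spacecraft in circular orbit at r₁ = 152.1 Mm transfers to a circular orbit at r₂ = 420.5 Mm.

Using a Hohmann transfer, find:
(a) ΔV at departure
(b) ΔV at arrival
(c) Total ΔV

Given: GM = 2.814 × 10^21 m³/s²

Convert to SI: r₁ = 152.1 Mm = 1.521e+08 m; r₂ = 420.5 Mm = 4.205e+08 m.
Transfer semi-major axis: a_t = (r₁ + r₂)/2 = (1.521e+08 + 4.205e+08)/2 = 2.863e+08 m.
Circular speeds: v₁ = √(GM/r₁) = 4.30128e+06 m/s, v₂ = √(GM/r₂) = 2.5869e+06 m/s.
Transfer speeds (vis-viva v² = GM(2/r − 1/a_t)): v₁ᵗ = 5.21278e+06 m/s, v₂ᵗ = 1.88553e+06 m/s.
(a) ΔV₁ = |v₁ᵗ − v₁| ≈ 9.115e+05 m/s = 911.5 km/s.
(b) ΔV₂ = |v₂ − v₂ᵗ| ≈ 7.014e+05 m/s = 701.4 km/s.
(c) ΔV_total = ΔV₁ + ΔV₂ ≈ 1.613e+06 m/s = 1613 km/s.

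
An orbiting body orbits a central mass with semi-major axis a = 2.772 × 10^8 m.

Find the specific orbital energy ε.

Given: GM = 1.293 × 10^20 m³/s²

ε = −GM / (2a).
ε = −1.293e+20 / (2 · 2.772e+08) J/kg ≈ -2.332e+11 J/kg = -233.2 GJ/kg.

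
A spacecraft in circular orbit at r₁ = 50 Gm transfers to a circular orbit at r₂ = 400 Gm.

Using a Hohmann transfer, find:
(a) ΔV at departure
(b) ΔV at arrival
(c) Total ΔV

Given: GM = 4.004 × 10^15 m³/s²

Convert to SI: r₁ = 50 Gm = 5e+10 m; r₂ = 400 Gm = 4e+11 m.
Transfer semi-major axis: a_t = (r₁ + r₂)/2 = (5e+10 + 4e+11)/2 = 2.25e+11 m.
Circular speeds: v₁ = √(GM/r₁) = 282.984 m/s, v₂ = √(GM/r₂) = 100.05 m/s.
Transfer speeds (vis-viva v² = GM(2/r − 1/a_t)): v₁ᵗ = 377.312 m/s, v₂ᵗ = 47.164 m/s.
(a) ΔV₁ = |v₁ᵗ − v₁| ≈ 94.33 m/s = 94.33 m/s.
(b) ΔV₂ = |v₂ − v₂ᵗ| ≈ 52.89 m/s = 52.89 m/s.
(c) ΔV_total = ΔV₁ + ΔV₂ ≈ 147.2 m/s = 147.2 m/s.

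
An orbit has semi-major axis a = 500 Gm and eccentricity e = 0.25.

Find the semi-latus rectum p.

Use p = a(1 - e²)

Convert to SI: a = 500 Gm = 5e+11 m.
p = a (1 − e²).
p = 5e+11 · (1 − (0.25)²) = 5e+11 · 0.9375 ≈ 4.688e+11 m = 468.8 Gm.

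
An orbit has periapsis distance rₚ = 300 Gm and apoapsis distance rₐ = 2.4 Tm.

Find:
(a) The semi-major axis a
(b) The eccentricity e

Convert to SI: rₚ = 300 Gm = 3e+11 m; rₐ = 2.4 Tm = 2.4e+12 m.
(a) a = (rₚ + rₐ) / 2 = (3e+11 + 2.4e+12) / 2 ≈ 1.35e+12 m = 1.35 Tm.
(b) e = (rₐ − rₚ) / (rₐ + rₚ) = (2.4e+12 − 3e+11) / (2.4e+12 + 3e+11) ≈ 0.7778.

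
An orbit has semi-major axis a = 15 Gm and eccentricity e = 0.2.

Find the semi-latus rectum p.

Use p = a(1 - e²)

Convert to SI: a = 15 Gm = 1.5e+10 m.
p = a (1 − e²).
p = 1.5e+10 · (1 − (0.2)²) = 1.5e+10 · 0.96 ≈ 1.44e+10 m = 14.4 Gm.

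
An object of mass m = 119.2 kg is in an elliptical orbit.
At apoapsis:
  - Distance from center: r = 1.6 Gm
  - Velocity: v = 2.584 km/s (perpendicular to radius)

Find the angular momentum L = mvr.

Convert to SI: r = 1.6 Gm = 1.6e+09 m; v = 2.584 km/s = 2584 m/s.
Since v is perpendicular to r, L = m · v · r.
L = 119.2 · 2584 · 1.6e+09 kg·m²/s ≈ 4.928e+14 kg·m²/s.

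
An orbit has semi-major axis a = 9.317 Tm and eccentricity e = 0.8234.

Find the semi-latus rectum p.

Convert to SI: a = 9.317 Tm = 9.317e+12 m.
p = a (1 − e²).
p = 9.317e+12 · (1 − (0.8234)²) = 9.317e+12 · 0.322012 ≈ 3e+12 m = 3 Tm.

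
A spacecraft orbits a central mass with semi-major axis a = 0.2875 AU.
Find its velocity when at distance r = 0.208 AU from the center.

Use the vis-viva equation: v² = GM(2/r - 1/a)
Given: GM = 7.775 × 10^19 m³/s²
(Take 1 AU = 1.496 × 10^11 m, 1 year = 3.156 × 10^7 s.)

Convert to SI: a = 0.2875 AU = 4.301e+10 m; r = 0.208 AU = 3.11168e+10 m.
Vis-viva: v = √(GM · (2/r − 1/a)).
2/r − 1/a = 2/3.11168e+10 − 1/4.301e+10 = 4.10236e-11 m⁻¹.
v = √(7.775e+19 · 4.10236e-11) m/s ≈ 5.648e+04 m/s = 11.91 AU/year.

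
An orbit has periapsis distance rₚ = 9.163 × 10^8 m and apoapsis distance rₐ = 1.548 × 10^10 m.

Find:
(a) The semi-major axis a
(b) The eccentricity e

(a) a = (rₚ + rₐ) / 2 = (9.163e+08 + 1.548e+10) / 2 ≈ 8.198e+09 m = 8.198 × 10^9 m.
(b) e = (rₐ − rₚ) / (rₐ + rₚ) = (1.548e+10 − 9.163e+08) / (1.548e+10 + 9.163e+08) ≈ 0.8882.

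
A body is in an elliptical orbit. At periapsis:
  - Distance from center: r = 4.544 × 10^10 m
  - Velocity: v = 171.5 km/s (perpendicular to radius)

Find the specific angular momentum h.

Convert to SI: v = 171.5 km/s = 171500 m/s.
With v perpendicular to r, h = r · v.
h = 4.544e+10 · 171500 m²/s ≈ 7.793e+15 m²/s.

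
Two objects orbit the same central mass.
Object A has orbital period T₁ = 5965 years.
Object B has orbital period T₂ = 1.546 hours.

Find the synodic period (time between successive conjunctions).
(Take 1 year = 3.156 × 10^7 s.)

Convert to SI: T₁ = 5965 years = 1.88255e+11 s; T₂ = 1.546 hours = 5565.6 s.
T_syn = |T₁ · T₂ / (T₁ − T₂)|.
T_syn = |1.88255e+11 · 5565.6 / (1.88255e+11 − 5565.6)| s ≈ 5566 s = 1.546 hours.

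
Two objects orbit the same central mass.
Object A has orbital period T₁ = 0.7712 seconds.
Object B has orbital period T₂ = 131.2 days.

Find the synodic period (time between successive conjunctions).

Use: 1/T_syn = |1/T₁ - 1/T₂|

Convert to SI: T₂ = 131.2 days = 1.13357e+07 s.
T_syn = |T₁ · T₂ / (T₁ − T₂)|.
T_syn = |0.7712 · 1.13357e+07 / (0.7712 − 1.13357e+07)| s ≈ 0.7712 s = 0.7712 seconds.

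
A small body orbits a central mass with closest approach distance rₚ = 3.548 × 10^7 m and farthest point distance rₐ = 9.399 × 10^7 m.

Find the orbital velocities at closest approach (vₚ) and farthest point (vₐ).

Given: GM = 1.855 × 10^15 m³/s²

Use the vis-viva equation v² = GM(2/r − 1/a) with a = (rₚ + rₐ)/2 = (3.548e+07 + 9.399e+07)/2 = 6.4735e+07 m.
vₚ = √(GM · (2/rₚ − 1/a)) = √(1.855e+15 · (2/3.548e+07 − 1/6.4735e+07)) m/s ≈ 8713 m/s = 8.713 km/s.
vₐ = √(GM · (2/rₐ − 1/a)) = √(1.855e+15 · (2/9.399e+07 − 1/6.4735e+07)) m/s ≈ 3289 m/s = 3.289 km/s.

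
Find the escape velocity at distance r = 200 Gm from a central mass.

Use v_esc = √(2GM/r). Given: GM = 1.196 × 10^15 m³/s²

Convert to SI: r = 200 Gm = 2e+11 m.
Escape velocity comes from setting total energy to zero: ½v² − GM/r = 0 ⇒ v_esc = √(2GM / r).
v_esc = √(2 · 1.196e+15 / 2e+11) m/s ≈ 109.4 m/s = 109.4 m/s.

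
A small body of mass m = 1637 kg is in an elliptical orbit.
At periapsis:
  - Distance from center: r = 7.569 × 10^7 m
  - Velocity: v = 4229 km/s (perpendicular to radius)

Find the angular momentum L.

Convert to SI: v = 4229 km/s = 4.229e+06 m/s.
Since v is perpendicular to r, L = m · v · r.
L = 1637 · 4.229e+06 · 7.569e+07 kg·m²/s ≈ 5.24e+17 kg·m²/s.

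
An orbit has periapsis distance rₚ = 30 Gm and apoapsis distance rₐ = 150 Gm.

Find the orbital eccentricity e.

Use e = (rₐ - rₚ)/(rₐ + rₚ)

Convert to SI: rₚ = 30 Gm = 3e+10 m; rₐ = 150 Gm = 1.5e+11 m.
e = (rₐ − rₚ) / (rₐ + rₚ).
e = (1.5e+11 − 3e+10) / (1.5e+11 + 3e+10) = 1.2e+11 / 1.8e+11 ≈ 0.6667.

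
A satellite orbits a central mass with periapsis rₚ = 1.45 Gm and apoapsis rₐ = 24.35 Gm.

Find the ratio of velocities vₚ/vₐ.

Convert to SI: rₚ = 1.45 Gm = 1.45e+09 m; rₐ = 24.35 Gm = 2.435e+10 m.
Conservation of angular momentum gives rₚvₚ = rₐvₐ, so vₚ/vₐ = rₐ/rₚ.
vₚ/vₐ = 2.435e+10 / 1.45e+09 ≈ 16.79.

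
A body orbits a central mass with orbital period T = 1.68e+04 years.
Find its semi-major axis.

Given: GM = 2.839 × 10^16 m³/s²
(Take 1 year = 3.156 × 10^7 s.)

Convert to SI: T = 1.68e+04 years = 5.30208e+11 s.
Invert Kepler's third law: a = (GM · T² / (4π²))^(1/3).
Substituting T = 5.30208e+11 s and GM = 2.839e+16 m³/s²:
a = (2.839e+16 · (5.30208e+11)² / (4π²))^(1/3) m
a ≈ 5.869e+12 m = 5.869 Tm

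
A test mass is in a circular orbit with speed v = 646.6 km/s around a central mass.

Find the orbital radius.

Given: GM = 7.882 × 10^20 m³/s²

Convert to SI: v = 646.6 km/s = 646600 m/s.
For a circular orbit, v² = GM / r, so r = GM / v².
r = 7.882e+20 / (646600)² m ≈ 1.885e+09 m = 1.885 Gm.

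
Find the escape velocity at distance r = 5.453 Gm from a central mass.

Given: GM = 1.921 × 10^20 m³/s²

Convert to SI: r = 5.453 Gm = 5.453e+09 m.
Escape velocity comes from setting total energy to zero: ½v² − GM/r = 0 ⇒ v_esc = √(2GM / r).
v_esc = √(2 · 1.921e+20 / 5.453e+09) m/s ≈ 2.654e+05 m/s = 265.4 km/s.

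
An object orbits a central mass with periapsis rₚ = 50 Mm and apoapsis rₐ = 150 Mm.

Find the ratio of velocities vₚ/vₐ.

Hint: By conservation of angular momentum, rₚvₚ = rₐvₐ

Convert to SI: rₚ = 50 Mm = 5e+07 m; rₐ = 150 Mm = 1.5e+08 m.
Conservation of angular momentum gives rₚvₚ = rₐvₐ, so vₚ/vₐ = rₐ/rₚ.
vₚ/vₐ = 1.5e+08 / 5e+07 ≈ 3.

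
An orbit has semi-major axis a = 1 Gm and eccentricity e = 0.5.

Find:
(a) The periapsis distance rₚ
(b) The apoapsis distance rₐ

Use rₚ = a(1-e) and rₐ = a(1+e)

Convert to SI: a = 1 Gm = 1e+09 m.
(a) rₚ = a(1 − e) = 1e+09 · (1 − 0.5) = 1e+09 · 0.5 ≈ 5e+08 m = 500 Mm.
(b) rₐ = a(1 + e) = 1e+09 · (1 + 0.5) = 1e+09 · 1.5 ≈ 1.5e+09 m = 1.5 Gm.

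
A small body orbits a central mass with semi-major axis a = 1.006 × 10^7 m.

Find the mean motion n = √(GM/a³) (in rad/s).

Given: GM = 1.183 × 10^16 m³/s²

n = √(GM / a³).
n = √(1.183e+16 / (1.006e+07)³) rad/s ≈ 0.003409 rad/s.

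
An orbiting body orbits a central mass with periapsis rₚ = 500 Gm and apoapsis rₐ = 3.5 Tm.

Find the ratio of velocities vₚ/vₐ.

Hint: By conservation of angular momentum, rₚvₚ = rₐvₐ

Convert to SI: rₚ = 500 Gm = 5e+11 m; rₐ = 3.5 Tm = 3.5e+12 m.
Conservation of angular momentum gives rₚvₚ = rₐvₐ, so vₚ/vₐ = rₐ/rₚ.
vₚ/vₐ = 3.5e+12 / 5e+11 ≈ 7.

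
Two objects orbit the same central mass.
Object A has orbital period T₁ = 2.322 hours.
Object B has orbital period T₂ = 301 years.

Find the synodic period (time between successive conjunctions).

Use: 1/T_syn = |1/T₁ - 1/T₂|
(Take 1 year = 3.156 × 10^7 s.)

Convert to SI: T₁ = 2.322 hours = 8359.2 s; T₂ = 301 years = 9.49956e+09 s.
T_syn = |T₁ · T₂ / (T₁ − T₂)|.
T_syn = |8359.2 · 9.49956e+09 / (8359.2 − 9.49956e+09)| s ≈ 8359 s = 2.322 hours.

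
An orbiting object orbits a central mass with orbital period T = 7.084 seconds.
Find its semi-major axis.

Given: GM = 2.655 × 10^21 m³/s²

Invert Kepler's third law: a = (GM · T² / (4π²))^(1/3).
Substituting T = 7.084 s and GM = 2.655e+21 m³/s²:
a = (2.655e+21 · (7.084)² / (4π²))^(1/3) m
a ≈ 1.5e+07 m = 15 Mm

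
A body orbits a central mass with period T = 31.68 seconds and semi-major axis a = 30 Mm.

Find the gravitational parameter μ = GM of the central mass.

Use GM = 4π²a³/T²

Convert to SI: a = 30 Mm = 3e+07 m.
GM = 4π² · a³ / T².
GM = 4π² · (3e+07)³ / (31.68)² m³/s² ≈ 1.062e+21 m³/s² = 1.062 × 10^21 m³/s².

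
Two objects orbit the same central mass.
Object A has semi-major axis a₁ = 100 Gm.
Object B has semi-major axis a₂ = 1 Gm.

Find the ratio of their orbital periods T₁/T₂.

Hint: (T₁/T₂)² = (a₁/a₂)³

Convert to SI: a₁ = 100 Gm = 1e+11 m; a₂ = 1 Gm = 1e+09 m.
From Kepler's third law, (T₁/T₂)² = (a₁/a₂)³, so T₁/T₂ = (a₁/a₂)^(3/2).
a₁/a₂ = 1e+11 / 1e+09 = 100.
T₁/T₂ = (100)^(3/2) ≈ 1000.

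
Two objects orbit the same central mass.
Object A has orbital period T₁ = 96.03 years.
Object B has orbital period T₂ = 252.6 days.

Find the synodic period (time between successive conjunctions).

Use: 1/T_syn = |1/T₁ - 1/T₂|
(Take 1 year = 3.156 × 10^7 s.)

Convert to SI: T₁ = 96.03 years = 3.03071e+09 s; T₂ = 252.6 days = 2.18246e+07 s.
T_syn = |T₁ · T₂ / (T₁ − T₂)|.
T_syn = |3.03071e+09 · 2.18246e+07 / (3.03071e+09 − 2.18246e+07)| s ≈ 2.198e+07 s = 254.4 days.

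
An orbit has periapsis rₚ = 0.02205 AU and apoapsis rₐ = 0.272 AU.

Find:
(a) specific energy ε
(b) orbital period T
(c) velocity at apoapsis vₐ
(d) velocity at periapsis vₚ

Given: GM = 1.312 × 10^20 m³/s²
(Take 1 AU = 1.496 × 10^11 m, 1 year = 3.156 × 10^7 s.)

Convert to SI: rₚ = 0.02205 AU = 3.29868e+09 m; rₐ = 0.272 AU = 4.06912e+10 m.
(a) With a = (rₚ + rₐ)/2 = 2.19949e+10 m, ε = −GM/(2a) = −1.312e+20/(2 · 2.19949e+10) J/kg ≈ -2.983e+09 J/kg
(b) With a = (rₚ + rₐ)/2 = 2.19949e+10 m, T = 2π √(a³/GM) = 2π √((2.19949e+10)³/1.312e+20) s ≈ 1.789e+06 s
(c) With a = (rₚ + rₐ)/2 = 2.19949e+10 m, vₐ = √(GM (2/rₐ − 1/a)) = √(1.312e+20 · (2/4.06912e+10 − 1/2.19949e+10)) m/s ≈ 2.199e+04 m/s
(d) With a = (rₚ + rₐ)/2 = 2.19949e+10 m, vₚ = √(GM (2/rₚ − 1/a)) = √(1.312e+20 · (2/3.29868e+09 − 1/2.19949e+10)) m/s ≈ 2.713e+05 m/s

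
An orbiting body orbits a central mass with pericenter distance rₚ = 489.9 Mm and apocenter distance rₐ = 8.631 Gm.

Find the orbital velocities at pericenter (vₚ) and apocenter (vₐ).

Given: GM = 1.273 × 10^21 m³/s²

Convert to SI: rₚ = 489.9 Mm = 4.899e+08 m; rₐ = 8.631 Gm = 8.631e+09 m.
Use the vis-viva equation v² = GM(2/r − 1/a) with a = (rₚ + rₐ)/2 = (4.899e+08 + 8.631e+09)/2 = 4.56045e+09 m.
vₚ = √(GM · (2/rₚ − 1/a)) = √(1.273e+21 · (2/4.899e+08 − 1/4.56045e+09)) m/s ≈ 2.218e+06 m/s = 2218 km/s.
vₐ = √(GM · (2/rₐ − 1/a)) = √(1.273e+21 · (2/8.631e+09 − 1/4.56045e+09)) m/s ≈ 1.259e+05 m/s = 125.9 km/s.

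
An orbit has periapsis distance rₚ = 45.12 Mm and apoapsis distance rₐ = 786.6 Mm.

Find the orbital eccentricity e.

Convert to SI: rₚ = 45.12 Mm = 4.512e+07 m; rₐ = 786.6 Mm = 7.866e+08 m.
e = (rₐ − rₚ) / (rₐ + rₚ).
e = (7.866e+08 − 4.512e+07) / (7.866e+08 + 4.512e+07) = 7.4148e+08 / 8.3172e+08 ≈ 0.8915.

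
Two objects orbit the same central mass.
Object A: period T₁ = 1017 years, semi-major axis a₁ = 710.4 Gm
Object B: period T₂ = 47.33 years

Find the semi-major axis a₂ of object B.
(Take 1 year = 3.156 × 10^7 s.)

Convert to SI: T₁ = 1017 years = 3.20965e+10 s; a₁ = 710.4 Gm = 7.104e+11 m; T₂ = 47.33 years = 1.49373e+09 s.
Kepler's third law: (T₁/T₂)² = (a₁/a₂)³ ⇒ a₂ = a₁ · (T₂/T₁)^(2/3).
T₂/T₁ = 1.49373e+09 / 3.20965e+10 = 0.0465388.
a₂ = 7.104e+11 · (0.0465388)^(2/3) m ≈ 9.191e+10 m = 91.91 Gm.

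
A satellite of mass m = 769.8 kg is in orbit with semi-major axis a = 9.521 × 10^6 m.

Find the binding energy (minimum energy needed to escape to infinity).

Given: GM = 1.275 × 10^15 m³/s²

Total orbital energy is E = −GMm/(2a); binding energy is E_bind = −E = GMm/(2a).
E_bind = 1.275e+15 · 769.8 / (2 · 9.521e+06) J ≈ 5.154e+10 J = 51.54 GJ.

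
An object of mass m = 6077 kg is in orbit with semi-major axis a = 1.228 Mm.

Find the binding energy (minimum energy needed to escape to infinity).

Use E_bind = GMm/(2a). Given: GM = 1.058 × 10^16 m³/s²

Convert to SI: a = 1.228 Mm = 1.228e+06 m.
Total orbital energy is E = −GMm/(2a); binding energy is E_bind = −E = GMm/(2a).
E_bind = 1.058e+16 · 6077 / (2 · 1.228e+06) J ≈ 2.618e+13 J = 26.18 TJ.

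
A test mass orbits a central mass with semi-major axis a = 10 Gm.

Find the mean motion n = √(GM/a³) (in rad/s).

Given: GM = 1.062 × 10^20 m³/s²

Convert to SI: a = 10 Gm = 1e+10 m.
n = √(GM / a³).
n = √(1.062e+20 / (1e+10)³) rad/s ≈ 1.031e-05 rad/s.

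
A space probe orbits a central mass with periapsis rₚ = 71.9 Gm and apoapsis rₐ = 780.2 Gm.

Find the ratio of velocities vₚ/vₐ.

Convert to SI: rₚ = 71.9 Gm = 7.19e+10 m; rₐ = 780.2 Gm = 7.802e+11 m.
Conservation of angular momentum gives rₚvₚ = rₐvₐ, so vₚ/vₐ = rₐ/rₚ.
vₚ/vₐ = 7.802e+11 / 7.19e+10 ≈ 10.85.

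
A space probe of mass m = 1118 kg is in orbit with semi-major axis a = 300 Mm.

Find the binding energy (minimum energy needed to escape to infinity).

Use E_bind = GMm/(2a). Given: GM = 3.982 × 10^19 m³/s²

Convert to SI: a = 300 Mm = 3e+08 m.
Total orbital energy is E = −GMm/(2a); binding energy is E_bind = −E = GMm/(2a).
E_bind = 3.982e+19 · 1118 / (2 · 3e+08) J ≈ 7.42e+13 J = 74.2 TJ.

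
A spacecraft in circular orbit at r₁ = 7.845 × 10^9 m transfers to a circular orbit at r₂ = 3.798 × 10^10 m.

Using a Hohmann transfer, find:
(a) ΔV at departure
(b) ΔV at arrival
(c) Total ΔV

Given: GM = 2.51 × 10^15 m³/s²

Transfer semi-major axis: a_t = (r₁ + r₂)/2 = (7.845e+09 + 3.798e+10)/2 = 2.29125e+10 m.
Circular speeds: v₁ = √(GM/r₁) = 565.64 m/s, v₂ = √(GM/r₂) = 257.075 m/s.
Transfer speeds (vis-viva v² = GM(2/r − 1/a_t)): v₁ᵗ = 728.252 m/s, v₂ᵗ = 150.425 m/s.
(a) ΔV₁ = |v₁ᵗ − v₁| ≈ 162.6 m/s = 162.6 m/s.
(b) ΔV₂ = |v₂ − v₂ᵗ| ≈ 106.6 m/s = 106.6 m/s.
(c) ΔV_total = ΔV₁ + ΔV₂ ≈ 269.3 m/s = 269.3 m/s.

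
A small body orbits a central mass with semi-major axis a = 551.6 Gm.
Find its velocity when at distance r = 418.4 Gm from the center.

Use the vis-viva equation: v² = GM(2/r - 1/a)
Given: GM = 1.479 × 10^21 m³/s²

Convert to SI: a = 551.6 Gm = 5.516e+11 m; r = 418.4 Gm = 4.184e+11 m.
Vis-viva: v = √(GM · (2/r − 1/a)).
2/r − 1/a = 2/4.184e+11 − 1/5.516e+11 = 2.96721e-12 m⁻¹.
v = √(1.479e+21 · 2.96721e-12) m/s ≈ 6.625e+04 m/s = 66.25 km/s.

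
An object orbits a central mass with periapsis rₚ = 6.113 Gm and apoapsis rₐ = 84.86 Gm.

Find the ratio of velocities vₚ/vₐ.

Convert to SI: rₚ = 6.113 Gm = 6.113e+09 m; rₐ = 84.86 Gm = 8.486e+10 m.
Conservation of angular momentum gives rₚvₚ = rₐvₐ, so vₚ/vₐ = rₐ/rₚ.
vₚ/vₐ = 8.486e+10 / 6.113e+09 ≈ 13.88.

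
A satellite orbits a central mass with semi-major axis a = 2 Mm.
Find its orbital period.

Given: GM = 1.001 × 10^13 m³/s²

Convert to SI: a = 2 Mm = 2e+06 m.
Kepler's third law: T = 2π √(a³ / GM).
Substituting a = 2e+06 m and GM = 1.001e+13 m³/s²:
T = 2π √((2e+06)³ / 1.001e+13) s
T ≈ 5617 s = 1.56 hours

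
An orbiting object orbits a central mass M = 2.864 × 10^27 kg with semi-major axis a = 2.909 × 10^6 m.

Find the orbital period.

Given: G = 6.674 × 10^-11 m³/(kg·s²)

GM = G · M = 6.674e-11 · 2.864e+27 = 1.91143e+17 m³/s².
Kepler's third law: T = 2π √(a³ / GM).
Substituting a = 2.909e+06 m and GM = 1.91143e+17 m³/s²:
T = 2π √((2.909e+06)³ / 1.91143e+17) s
T ≈ 71.3 s = 1.188 minutes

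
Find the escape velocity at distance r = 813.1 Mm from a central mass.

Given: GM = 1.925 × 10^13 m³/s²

Convert to SI: r = 813.1 Mm = 8.131e+08 m.
Escape velocity comes from setting total energy to zero: ½v² − GM/r = 0 ⇒ v_esc = √(2GM / r).
v_esc = √(2 · 1.925e+13 / 8.131e+08) m/s ≈ 217.6 m/s = 217.6 m/s.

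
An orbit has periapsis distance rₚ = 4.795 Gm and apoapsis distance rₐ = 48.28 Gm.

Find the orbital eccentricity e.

Convert to SI: rₚ = 4.795 Gm = 4.795e+09 m; rₐ = 48.28 Gm = 4.828e+10 m.
e = (rₐ − rₚ) / (rₐ + rₚ).
e = (4.828e+10 − 4.795e+09) / (4.828e+10 + 4.795e+09) = 4.3485e+10 / 5.3075e+10 ≈ 0.8193.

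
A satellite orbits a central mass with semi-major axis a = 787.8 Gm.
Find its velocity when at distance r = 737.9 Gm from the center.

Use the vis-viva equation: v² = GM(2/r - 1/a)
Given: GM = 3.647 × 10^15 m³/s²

Convert to SI: a = 787.8 Gm = 7.878e+11 m; r = 737.9 Gm = 7.379e+11 m.
Vis-viva: v = √(GM · (2/r − 1/a)).
2/r − 1/a = 2/7.379e+11 − 1/7.878e+11 = 1.44104e-12 m⁻¹.
v = √(3.647e+15 · 1.44104e-12) m/s ≈ 72.49 m/s = 72.49 m/s.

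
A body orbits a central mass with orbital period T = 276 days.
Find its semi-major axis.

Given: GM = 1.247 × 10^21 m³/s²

Convert to SI: T = 276 days = 2.38464e+07 s.
Invert Kepler's third law: a = (GM · T² / (4π²))^(1/3).
Substituting T = 2.38464e+07 s and GM = 1.247e+21 m³/s²:
a = (1.247e+21 · (2.38464e+07)² / (4π²))^(1/3) m
a ≈ 2.619e+11 m = 261.9 Gm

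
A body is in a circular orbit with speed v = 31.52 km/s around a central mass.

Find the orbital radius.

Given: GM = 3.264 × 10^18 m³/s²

Convert to SI: v = 31.52 km/s = 31520 m/s.
For a circular orbit, v² = GM / r, so r = GM / v².
r = 3.264e+18 / (31520)² m ≈ 3.285e+09 m = 3.285 Gm.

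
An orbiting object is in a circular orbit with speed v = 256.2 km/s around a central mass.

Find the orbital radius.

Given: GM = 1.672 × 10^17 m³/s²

Convert to SI: v = 256.2 km/s = 256200 m/s.
For a circular orbit, v² = GM / r, so r = GM / v².
r = 1.672e+17 / (256200)² m ≈ 2.547e+06 m = 2.547 × 10^6 m.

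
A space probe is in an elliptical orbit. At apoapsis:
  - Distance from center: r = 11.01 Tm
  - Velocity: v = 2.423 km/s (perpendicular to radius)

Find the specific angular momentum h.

Convert to SI: r = 11.01 Tm = 1.101e+13 m; v = 2.423 km/s = 2423 m/s.
With v perpendicular to r, h = r · v.
h = 1.101e+13 · 2423 m²/s ≈ 2.668e+16 m²/s.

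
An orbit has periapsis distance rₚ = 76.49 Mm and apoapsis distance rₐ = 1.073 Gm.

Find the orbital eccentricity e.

Convert to SI: rₚ = 76.49 Mm = 7.649e+07 m; rₐ = 1.073 Gm = 1.073e+09 m.
e = (rₐ − rₚ) / (rₐ + rₚ).
e = (1.073e+09 − 7.649e+07) / (1.073e+09 + 7.649e+07) = 9.9651e+08 / 1.14949e+09 ≈ 0.8669.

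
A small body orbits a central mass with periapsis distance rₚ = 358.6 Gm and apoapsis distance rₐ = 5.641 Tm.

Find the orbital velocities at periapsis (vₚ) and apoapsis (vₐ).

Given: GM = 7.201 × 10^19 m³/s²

Convert to SI: rₚ = 358.6 Gm = 3.586e+11 m; rₐ = 5.641 Tm = 5.641e+12 m.
Use the vis-viva equation v² = GM(2/r − 1/a) with a = (rₚ + rₐ)/2 = (3.586e+11 + 5.641e+12)/2 = 2.9998e+12 m.
vₚ = √(GM · (2/rₚ − 1/a)) = √(7.201e+19 · (2/3.586e+11 − 1/2.9998e+12)) m/s ≈ 1.943e+04 m/s = 19.43 km/s.
vₐ = √(GM · (2/rₐ − 1/a)) = √(7.201e+19 · (2/5.641e+12 − 1/2.9998e+12)) m/s ≈ 1235 m/s = 1.235 km/s.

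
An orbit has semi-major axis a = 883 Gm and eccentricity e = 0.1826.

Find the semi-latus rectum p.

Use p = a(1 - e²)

Convert to SI: a = 883 Gm = 8.83e+11 m.
p = a (1 − e²).
p = 8.83e+11 · (1 − (0.1826)²) = 8.83e+11 · 0.966657 ≈ 8.536e+11 m = 853.6 Gm.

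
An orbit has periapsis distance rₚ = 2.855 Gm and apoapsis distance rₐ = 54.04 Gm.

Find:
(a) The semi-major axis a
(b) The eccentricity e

Convert to SI: rₚ = 2.855 Gm = 2.855e+09 m; rₐ = 54.04 Gm = 5.404e+10 m.
(a) a = (rₚ + rₐ) / 2 = (2.855e+09 + 5.404e+10) / 2 ≈ 2.845e+10 m = 28.45 Gm.
(b) e = (rₐ − rₚ) / (rₐ + rₚ) = (5.404e+10 − 2.855e+09) / (5.404e+10 + 2.855e+09) ≈ 0.8996.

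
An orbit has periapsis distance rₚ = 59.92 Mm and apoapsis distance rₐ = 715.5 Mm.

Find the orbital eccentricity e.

Convert to SI: rₚ = 59.92 Mm = 5.992e+07 m; rₐ = 715.5 Mm = 7.155e+08 m.
e = (rₐ − rₚ) / (rₐ + rₚ).
e = (7.155e+08 − 5.992e+07) / (7.155e+08 + 5.992e+07) = 6.5558e+08 / 7.7542e+08 ≈ 0.8455.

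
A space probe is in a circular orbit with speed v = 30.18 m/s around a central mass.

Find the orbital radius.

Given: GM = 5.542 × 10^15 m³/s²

For a circular orbit, v² = GM / r, so r = GM / v².
r = 5.542e+15 / (30.18)² m ≈ 6.085e+12 m = 6.085 Tm.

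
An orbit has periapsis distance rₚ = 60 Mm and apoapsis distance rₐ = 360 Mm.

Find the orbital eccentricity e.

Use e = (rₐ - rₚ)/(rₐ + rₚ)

Convert to SI: rₚ = 60 Mm = 6e+07 m; rₐ = 360 Mm = 3.6e+08 m.
e = (rₐ − rₚ) / (rₐ + rₚ).
e = (3.6e+08 − 6e+07) / (3.6e+08 + 6e+07) = 3e+08 / 4.2e+08 ≈ 0.7143.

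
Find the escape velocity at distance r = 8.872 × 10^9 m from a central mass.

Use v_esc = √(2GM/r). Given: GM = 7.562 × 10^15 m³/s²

Escape velocity comes from setting total energy to zero: ½v² − GM/r = 0 ⇒ v_esc = √(2GM / r).
v_esc = √(2 · 7.562e+15 / 8.872e+09) m/s ≈ 1306 m/s = 1.306 km/s.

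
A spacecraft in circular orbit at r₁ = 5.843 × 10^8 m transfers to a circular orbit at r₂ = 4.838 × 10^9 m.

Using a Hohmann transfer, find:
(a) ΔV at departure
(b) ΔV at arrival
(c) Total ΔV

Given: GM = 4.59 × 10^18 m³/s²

Transfer semi-major axis: a_t = (r₁ + r₂)/2 = (5.843e+08 + 4.838e+09)/2 = 2.71115e+09 m.
Circular speeds: v₁ = √(GM/r₁) = 88631.6 m/s, v₂ = √(GM/r₂) = 30801.6 m/s.
Transfer speeds (vis-viva v² = GM(2/r − 1/a_t)): v₁ᵗ = 118398 m/s, v₂ᵗ = 14299.3 m/s.
(a) ΔV₁ = |v₁ᵗ − v₁| ≈ 2.977e+04 m/s = 29.77 km/s.
(b) ΔV₂ = |v₂ − v₂ᵗ| ≈ 1.65e+04 m/s = 16.5 km/s.
(c) ΔV_total = ΔV₁ + ΔV₂ ≈ 4.627e+04 m/s = 46.27 km/s.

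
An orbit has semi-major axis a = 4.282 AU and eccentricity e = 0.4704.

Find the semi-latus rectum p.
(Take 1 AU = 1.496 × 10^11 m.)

Convert to SI: a = 4.282 AU = 6.40587e+11 m.
p = a (1 − e²).
p = 6.40587e+11 · (1 − (0.4704)²) = 6.40587e+11 · 0.778724 ≈ 4.988e+11 m = 3.334 AU.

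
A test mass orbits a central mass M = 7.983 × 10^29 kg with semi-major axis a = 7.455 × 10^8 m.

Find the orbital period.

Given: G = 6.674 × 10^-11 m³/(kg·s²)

GM = G · M = 6.674e-11 · 7.983e+29 = 5.32785e+19 m³/s².
Kepler's third law: T = 2π √(a³ / GM).
Substituting a = 7.455e+08 m and GM = 5.32785e+19 m³/s²:
T = 2π √((7.455e+08)³ / 5.32785e+19) s
T ≈ 1.752e+04 s = 4.867 hours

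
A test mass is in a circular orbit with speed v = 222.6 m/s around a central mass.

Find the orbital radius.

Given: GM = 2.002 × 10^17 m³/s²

For a circular orbit, v² = GM / r, so r = GM / v².
r = 2.002e+17 / (222.6)² m ≈ 4.04e+12 m = 4.04 × 10^12 m.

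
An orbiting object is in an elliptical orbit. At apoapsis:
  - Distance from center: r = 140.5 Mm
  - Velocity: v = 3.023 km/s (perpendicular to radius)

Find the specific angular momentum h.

Convert to SI: r = 140.5 Mm = 1.405e+08 m; v = 3.023 km/s = 3023 m/s.
With v perpendicular to r, h = r · v.
h = 1.405e+08 · 3023 m²/s ≈ 4.247e+11 m²/s.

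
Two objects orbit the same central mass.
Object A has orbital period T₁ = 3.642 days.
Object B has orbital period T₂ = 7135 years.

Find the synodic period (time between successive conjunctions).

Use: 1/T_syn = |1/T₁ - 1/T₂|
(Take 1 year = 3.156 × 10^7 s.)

Convert to SI: T₁ = 3.642 days = 314669 s; T₂ = 7135 years = 2.25181e+11 s.
T_syn = |T₁ · T₂ / (T₁ − T₂)|.
T_syn = |314669 · 2.25181e+11 / (314669 − 2.25181e+11)| s ≈ 3.147e+05 s = 3.642 days.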